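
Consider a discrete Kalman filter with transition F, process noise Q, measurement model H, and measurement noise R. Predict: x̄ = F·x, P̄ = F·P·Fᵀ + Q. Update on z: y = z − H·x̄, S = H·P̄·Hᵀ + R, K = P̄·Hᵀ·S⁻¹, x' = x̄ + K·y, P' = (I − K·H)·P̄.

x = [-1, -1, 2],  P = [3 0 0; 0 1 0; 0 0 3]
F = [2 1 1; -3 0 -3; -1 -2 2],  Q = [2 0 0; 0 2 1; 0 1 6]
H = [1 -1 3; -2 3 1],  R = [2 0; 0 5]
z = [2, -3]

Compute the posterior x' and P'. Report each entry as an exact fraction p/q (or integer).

x' = [-78713/246866, -159402/123433, 97643/246866]
P' = [504623/246866 151336/123433 -69405/246866; 151336/123433 145889/123433 -10875/123433; -69405/246866 -10875/123433 65005/246866]

x̄ = F·x = [-1, -3, 7]
P̄ = F·P·Fᵀ + Q = [18 -27 -2; -27 56 -8; -2 -8 25]
y = z − H·x̄ = [-21, -3]
S = H·P̄·Hᵀ + R = [391 -318; -318 890]
K = P̄·Hᵀ·S⁻¹ = [-1566/123433 -34127/246866; -13589/123433 24824/123433; 36840/123433 27713/246866]
x' = x̄ + K·y = [-78713/246866, -159402/123433, 97643/246866]
P' = (I − K·H)·P̄ = [504623/246866 151336/123433 -69405/246866; 151336/123433 145889/123433 -10875/123433; -69405/246866 -10875/123433 65005/246866]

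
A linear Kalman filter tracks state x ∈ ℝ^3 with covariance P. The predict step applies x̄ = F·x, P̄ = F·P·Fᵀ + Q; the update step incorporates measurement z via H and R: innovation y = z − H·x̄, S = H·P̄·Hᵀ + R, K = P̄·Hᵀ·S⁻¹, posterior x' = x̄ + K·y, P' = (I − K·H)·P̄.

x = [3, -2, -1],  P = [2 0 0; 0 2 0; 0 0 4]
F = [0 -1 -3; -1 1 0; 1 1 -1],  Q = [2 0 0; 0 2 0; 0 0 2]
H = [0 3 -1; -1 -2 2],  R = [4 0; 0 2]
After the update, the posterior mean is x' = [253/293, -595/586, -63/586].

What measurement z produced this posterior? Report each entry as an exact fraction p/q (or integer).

z = [-2, 1]

x̄ = F·x = [5, -5, 2]
P̄ = F·P·Fᵀ + Q = [40 -2 10; -2 6 0; 10 0 10]
S = H·P̄·Hᵀ + R = [68 -40; -40 58]
K = P̄·Hᵀ·S⁻¹ = [-196/293 -216/293; 161/586 5/293; -45/586 35/293]
x' − x̄ = [-1212/293, 2335/586, -1235/586] = K·y
y = (KᵀK)⁻¹·Kᵀ·(x' − x̄) = [15, -8]
z = y + H·x̄ = [15, -8] + [-17, 9] = [-2, 1]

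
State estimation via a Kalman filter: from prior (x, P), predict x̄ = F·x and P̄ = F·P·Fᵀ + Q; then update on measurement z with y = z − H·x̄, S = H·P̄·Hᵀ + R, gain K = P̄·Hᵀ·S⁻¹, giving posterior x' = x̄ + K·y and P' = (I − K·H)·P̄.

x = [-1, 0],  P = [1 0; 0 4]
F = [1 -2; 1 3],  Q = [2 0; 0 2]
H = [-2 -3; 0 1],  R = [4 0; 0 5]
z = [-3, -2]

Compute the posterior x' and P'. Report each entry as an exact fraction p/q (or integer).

x' = [579/593, 19/593]
P' = [10768/1779 -6820/1779; -6820/1779 5020/1779]

x̄ = F·x = [-1, -1]
P̄ = F·P·Fᵀ + Q = [19 -23; -23 39]
y = z − H·x̄ = [-8, -1]
S = H·P̄·Hᵀ + R = [155 -71; -71 44]
K = P̄·Hᵀ·S⁻¹ = [-269/1779 -1364/1779; -355/1779 1004/1779]
x' = x̄ + K·y = [579/593, 19/593]
P' = (I − K·H)·P̄ = [10768/1779 -6820/1779; -6820/1779 5020/1779]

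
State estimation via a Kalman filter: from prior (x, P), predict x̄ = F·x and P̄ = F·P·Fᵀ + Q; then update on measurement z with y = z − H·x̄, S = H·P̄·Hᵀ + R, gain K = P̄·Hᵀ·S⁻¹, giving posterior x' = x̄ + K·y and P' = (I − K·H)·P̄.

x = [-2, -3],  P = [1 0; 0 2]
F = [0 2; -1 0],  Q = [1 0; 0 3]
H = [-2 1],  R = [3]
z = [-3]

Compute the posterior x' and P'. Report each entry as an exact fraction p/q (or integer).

x̄ = F·x = [-6, 2]
P̄ = F·P·Fᵀ + Q = [9 0; 0 4]
y = z − H·x̄ = [-17]
S = H·P̄·Hᵀ + R = [43]
K = P̄·Hᵀ·S⁻¹ = [-18/43; 4/43]
x' = x̄ + K·y = [48/43, 18/43]
P' = (I − K·H)·P̄ = [63/43 72/43; 72/43 156/43]

x' = [48/43, 18/43]
P' = [63/43 72/43; 72/43 156/43]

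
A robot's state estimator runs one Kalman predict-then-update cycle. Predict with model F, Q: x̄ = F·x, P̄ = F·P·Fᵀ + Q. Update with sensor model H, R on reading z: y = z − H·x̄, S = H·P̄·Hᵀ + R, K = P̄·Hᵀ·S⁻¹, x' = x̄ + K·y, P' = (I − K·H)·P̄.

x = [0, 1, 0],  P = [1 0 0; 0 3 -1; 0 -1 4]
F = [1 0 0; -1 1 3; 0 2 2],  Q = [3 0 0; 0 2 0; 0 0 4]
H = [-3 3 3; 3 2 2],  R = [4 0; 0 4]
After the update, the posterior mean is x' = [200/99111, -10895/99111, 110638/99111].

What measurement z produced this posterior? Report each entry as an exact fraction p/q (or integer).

x̄ = F·x = [0, 1, 2]
P̄ = F·P·Fᵀ + Q = [4 -1 0; -1 36 22; 0 22 24]
S = H·P̄·Hᵀ + R = [994 585; 585 444]
K = P̄·Hᵀ·S⁻¹ = [-4170/33037 18715/99111; 4161/33037 8777/99111; 2484/33037 10718/99111]
x' − x̄ = [200/99111, -110006/99111, -87584/99111] = K·y
y = (KᵀK)⁻¹·Kᵀ·(x' − x̄) = [-6, -4]
z = y + H·x̄ = [-6, -4] + [9, 6] = [3, 2]

z = [3, 2]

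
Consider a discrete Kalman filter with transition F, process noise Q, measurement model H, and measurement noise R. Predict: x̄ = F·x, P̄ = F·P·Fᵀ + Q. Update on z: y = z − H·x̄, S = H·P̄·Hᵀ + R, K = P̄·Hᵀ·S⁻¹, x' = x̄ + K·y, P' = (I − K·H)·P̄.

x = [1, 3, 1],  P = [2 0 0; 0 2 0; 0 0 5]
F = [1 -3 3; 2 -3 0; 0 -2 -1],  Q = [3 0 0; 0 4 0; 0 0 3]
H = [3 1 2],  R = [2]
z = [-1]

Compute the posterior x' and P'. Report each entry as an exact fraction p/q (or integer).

x̄ = F·x = [-5, -7, -7]
P̄ = F·P·Fᵀ + Q = [68 22 -3; 22 30 12; -3 12 16]
y = z − H·x̄ = [35]
S = H·P̄·Hᵀ + R = [852]
K = P̄·Hᵀ·S⁻¹ = [55/213; 10/71; 35/852]
x' = x̄ + K·y = [860/213, -147/71, -4739/852]
P' = (I − K·H)·P̄ = [2384/213 -638/71 -2564/213; -638/71 930/71 502/71; -2564/213 502/71 12407/852]

x' = [860/213, -147/71, -4739/852]
P' = [2384/213 -638/71 -2564/213; -638/71 930/71 502/71; -2564/213 502/71 12407/852]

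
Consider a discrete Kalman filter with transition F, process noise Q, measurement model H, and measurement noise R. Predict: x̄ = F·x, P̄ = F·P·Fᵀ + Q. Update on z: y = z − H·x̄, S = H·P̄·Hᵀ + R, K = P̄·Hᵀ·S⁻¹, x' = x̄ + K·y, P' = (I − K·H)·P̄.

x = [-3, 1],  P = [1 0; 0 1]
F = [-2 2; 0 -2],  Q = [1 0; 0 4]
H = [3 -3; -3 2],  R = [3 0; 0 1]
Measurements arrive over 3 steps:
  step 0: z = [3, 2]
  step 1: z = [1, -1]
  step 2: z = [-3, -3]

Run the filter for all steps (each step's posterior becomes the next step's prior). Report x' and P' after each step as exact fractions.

step 0: x' = [-59/135, -10/27], P' = [401/405 100/81; 100/81 136/81]
step 1: x' = [25170/72089, 2040/72089], P' = [46453/72089 58068/72089; 58068/72089 82724/72089]
step 2: x' = [3842610/3490127, 3286500/3490127], P' = [6651193/10470381 8293156/10470381; 8293156/10470381 11808292/10470381]

step 0: x̄ = F·x = [8, -2]
step 0: P̄ = F·P·Fᵀ + Q = [9 -4; -4 8]
step 0: y = z − H·x̄ = [-27, 30]
step 0: S = H·P̄·Hᵀ + R = [228 -189; -189 162]
step 0: K = P̄·Hᵀ·S⁻¹ = [-11/45 -203/405; -4/9 -28/81]
step 0: x' = x̄ + K·y = [-59/135, -10/27]
step 0: P' = (I − K·H)·P̄ = [401/405 100/81; 100/81 136/81]
step 1: x̄ = F·x = [2/15, 20/27]
step 1: P̄ = F·P·Fᵀ + Q = [9/5 -16/9; -16/9 868/81]
step 1: y = z − H·x̄ = [127/45, -281/135]
step 1: S = H·P̄·Hᵀ + R = [6644/45 -14467/135; -14467/135 32966/405]
step 1: K = P̄·Hᵀ·S⁻¹ = [-11615/72089 -23223/72089; -24656/72089 -8756/72089]
step 1: x' = x̄ + K·y = [25170/72089, 2040/72089]
step 1: P' = (I − K·H)·P̄ = [46453/72089 58068/72089; 58068/72089 82724/72089]
step 2: x̄ = F·x = [-46260/72089, -4080/72089]
step 2: P̄ = F·P·Fᵀ + Q = [124253/72089 -98624/72089; -98624/72089 619252/72089]
step 2: y = z − H·x̄ = [-89727/72089, -346887/72089]
step 2: S = H·P̄·Hᵀ + R = [8683044/72089 -6313149/72089; -6313149/72089 4850862/72089]
step 2: K = P̄·Hᵀ·S⁻¹ = [-547321/3490127 -3367267/10470381; -1171712/3490127 -1262884/10470381]
step 2: x' = x̄ + K·y = [3842610/3490127, 3286500/3490127]
step 2: P' = (I − K·H)·P̄ = [6651193/10470381 8293156/10470381; 8293156/10470381 11808292/10470381]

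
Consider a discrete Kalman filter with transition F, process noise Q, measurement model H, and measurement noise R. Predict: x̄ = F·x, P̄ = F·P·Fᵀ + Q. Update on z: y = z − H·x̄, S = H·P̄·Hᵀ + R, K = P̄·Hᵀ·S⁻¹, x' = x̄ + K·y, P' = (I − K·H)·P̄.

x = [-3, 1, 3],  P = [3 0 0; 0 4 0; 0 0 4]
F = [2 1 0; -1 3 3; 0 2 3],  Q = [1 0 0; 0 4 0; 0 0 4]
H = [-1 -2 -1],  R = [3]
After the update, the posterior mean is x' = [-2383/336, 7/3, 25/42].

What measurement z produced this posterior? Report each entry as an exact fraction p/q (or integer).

x̄ = F·x = [-5, 15, 11]
P̄ = F·P·Fᵀ + Q = [17 6 8; 6 79 60; 8 60 56]
S = H·P̄·Hᵀ + R = [672]
K = P̄·Hᵀ·S⁻¹ = [-37/672; -1/3; -23/84]
x' − x̄ = [-703/336, -38/3, -437/42] = K·y
y = (KᵀK)⁻¹·Kᵀ·(x' − x̄) = [38]
z = y + H·x̄ = [38] + [-36] = [2]

z = [2]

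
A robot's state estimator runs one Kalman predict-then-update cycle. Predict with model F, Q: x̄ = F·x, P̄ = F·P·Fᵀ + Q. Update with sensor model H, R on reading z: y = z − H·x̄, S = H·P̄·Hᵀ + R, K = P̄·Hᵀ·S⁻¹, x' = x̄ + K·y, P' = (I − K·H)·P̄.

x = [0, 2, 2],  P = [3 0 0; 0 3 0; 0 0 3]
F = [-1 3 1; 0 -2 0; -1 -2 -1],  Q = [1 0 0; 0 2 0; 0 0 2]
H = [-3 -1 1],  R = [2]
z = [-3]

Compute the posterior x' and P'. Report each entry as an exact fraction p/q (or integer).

x' = [33/53, -38/159, -241/159]
P' = [68/53 -70/53 100/53; -70/53 874/159 296/159; 100/53 296/159 1258/159]

x̄ = F·x = [8, -4, -6]
P̄ = F·P·Fᵀ + Q = [34 -18 -18; -18 14 12; -18 12 20]
y = z − H·x̄ = [23]
S = H·P̄·Hᵀ + R = [318]
K = P̄·Hᵀ·S⁻¹ = [-17/53; 26/159; 31/159]
x' = x̄ + K·y = [33/53, -38/159, -241/159]
P' = (I − K·H)·P̄ = [68/53 -70/53 100/53; -70/53 874/159 296/159; 100/53 296/159 1258/159]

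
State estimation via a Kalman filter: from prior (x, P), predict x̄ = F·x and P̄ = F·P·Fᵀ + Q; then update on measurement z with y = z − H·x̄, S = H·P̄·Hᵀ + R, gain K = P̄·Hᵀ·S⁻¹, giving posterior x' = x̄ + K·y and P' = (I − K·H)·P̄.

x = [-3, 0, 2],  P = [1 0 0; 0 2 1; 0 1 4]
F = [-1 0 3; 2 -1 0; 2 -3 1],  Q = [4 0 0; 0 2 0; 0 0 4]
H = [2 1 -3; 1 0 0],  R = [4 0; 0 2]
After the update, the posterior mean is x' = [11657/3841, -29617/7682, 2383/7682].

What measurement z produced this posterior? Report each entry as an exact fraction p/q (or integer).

x̄ = F·x = [9, -6, -4]
P̄ = F·P·Fᵀ + Q = [41 -5 1; -5 8 9; 1 9 24]
S = H·P̄·Hᵀ + R = [306 74; 74 43]
K = P̄·Hᵀ·S⁻¹ = [74/3841 3535/3841; -877/7682 308/3841; -2697/7682 2410/3841]
x' − x̄ = [-22912/3841, 16475/7682, 33111/7682] = K·y
y = (KᵀK)⁻¹·Kᵀ·(x' − x̄) = [-23, -6]
z = y + H·x̄ = [-23, -6] + [24, 9] = [1, 3]

z = [1, 3]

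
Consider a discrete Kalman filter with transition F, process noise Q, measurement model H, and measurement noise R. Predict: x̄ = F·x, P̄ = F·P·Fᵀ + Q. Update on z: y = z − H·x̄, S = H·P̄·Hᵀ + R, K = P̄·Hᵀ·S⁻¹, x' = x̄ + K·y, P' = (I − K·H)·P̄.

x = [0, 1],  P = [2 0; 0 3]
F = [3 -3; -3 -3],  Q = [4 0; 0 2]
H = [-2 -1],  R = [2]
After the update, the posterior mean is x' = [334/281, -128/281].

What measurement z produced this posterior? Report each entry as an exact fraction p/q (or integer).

z = [-2]

x̄ = F·x = [-3, -3]
P̄ = F·P·Fᵀ + Q = [49 9; 9 47]
S = H·P̄·Hᵀ + R = [281]
K = P̄·Hᵀ·S⁻¹ = [-107/281; -65/281]
x' − x̄ = [1177/281, 715/281] = K·y
y = (KᵀK)⁻¹·Kᵀ·(x' − x̄) = [-11]
z = y + H·x̄ = [-11] + [9] = [-2]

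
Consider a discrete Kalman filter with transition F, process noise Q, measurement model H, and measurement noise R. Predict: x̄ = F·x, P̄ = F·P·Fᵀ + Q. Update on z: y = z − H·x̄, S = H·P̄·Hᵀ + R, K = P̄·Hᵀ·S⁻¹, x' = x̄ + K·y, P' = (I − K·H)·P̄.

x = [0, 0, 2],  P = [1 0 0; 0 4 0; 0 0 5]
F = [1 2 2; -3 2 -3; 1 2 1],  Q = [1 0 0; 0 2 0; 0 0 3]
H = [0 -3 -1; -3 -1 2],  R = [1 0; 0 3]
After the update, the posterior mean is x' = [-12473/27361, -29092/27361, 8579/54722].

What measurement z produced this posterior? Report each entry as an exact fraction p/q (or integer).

z = [3, 3]

x̄ = F·x = [4, -6, 2]
P̄ = F·P·Fᵀ + Q = [38 -17 27; -17 72 -2; 27 -2 25]
S = H·P̄·Hᵀ + R = [662 104; 104 99]
K = P̄·Hᵀ·S⁻¹ = [3424/27361 -15481/27361; -9293/27361 2853/27361; 1135/54722 -8611/27361]
x' − x̄ = [-121917/27361, 135074/27361, -100865/54722] = K·y
y = (KᵀK)⁻¹·Kᵀ·(x' − x̄) = [-13, 5]
z = y + H·x̄ = [-13, 5] + [16, -2] = [3, 3]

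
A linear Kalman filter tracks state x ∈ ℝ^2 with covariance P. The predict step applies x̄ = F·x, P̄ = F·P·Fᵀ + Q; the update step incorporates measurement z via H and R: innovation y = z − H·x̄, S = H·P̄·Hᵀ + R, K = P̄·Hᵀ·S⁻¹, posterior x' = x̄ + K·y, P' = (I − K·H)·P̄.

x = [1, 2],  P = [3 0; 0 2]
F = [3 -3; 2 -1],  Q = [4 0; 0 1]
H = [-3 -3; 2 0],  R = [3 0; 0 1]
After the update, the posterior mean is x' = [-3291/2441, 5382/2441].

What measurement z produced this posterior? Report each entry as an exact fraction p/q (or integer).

x̄ = F·x = [-3, 0]
P̄ = F·P·Fᵀ + Q = [49 24; 24 15]
S = H·P̄·Hᵀ + R = [1011 -438; -438 197]
K = P̄·Hᵀ·S⁻¹ = [-73/2441 1052/2441; -675/2441 -906/2441]
x' − x̄ = [4032/2441, 5382/2441] = K·y
y = (KᵀK)⁻¹·Kᵀ·(x' − x̄) = [-12, 3]
z = y + H·x̄ = [-12, 3] + [9, -6] = [-3, -3]

z = [-3, -3]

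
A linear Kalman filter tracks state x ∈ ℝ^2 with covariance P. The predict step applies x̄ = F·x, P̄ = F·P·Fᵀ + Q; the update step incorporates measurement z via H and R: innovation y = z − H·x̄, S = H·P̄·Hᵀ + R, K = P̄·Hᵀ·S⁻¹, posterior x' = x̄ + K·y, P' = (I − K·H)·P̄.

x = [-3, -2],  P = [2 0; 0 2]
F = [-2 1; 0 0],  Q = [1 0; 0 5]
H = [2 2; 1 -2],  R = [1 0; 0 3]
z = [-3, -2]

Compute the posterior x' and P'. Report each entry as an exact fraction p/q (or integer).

x' = [-1594/1103, 30/1103]
P' = [913/2206 -275/1103; -275/1103 365/1103]

x̄ = F·x = [4, 0]
P̄ = F·P·Fᵀ + Q = [11 0; 0 5]
y = z − H·x̄ = [-11, -6]
S = H·P̄·Hᵀ + R = [65 2; 2 34]
K = P̄·Hᵀ·S⁻¹ = [363/1103 671/2206; 180/1103 -335/1103]
x' = x̄ + K·y = [-1594/1103, 30/1103]
P' = (I − K·H)·P̄ = [913/2206 -275/1103; -275/1103 365/1103]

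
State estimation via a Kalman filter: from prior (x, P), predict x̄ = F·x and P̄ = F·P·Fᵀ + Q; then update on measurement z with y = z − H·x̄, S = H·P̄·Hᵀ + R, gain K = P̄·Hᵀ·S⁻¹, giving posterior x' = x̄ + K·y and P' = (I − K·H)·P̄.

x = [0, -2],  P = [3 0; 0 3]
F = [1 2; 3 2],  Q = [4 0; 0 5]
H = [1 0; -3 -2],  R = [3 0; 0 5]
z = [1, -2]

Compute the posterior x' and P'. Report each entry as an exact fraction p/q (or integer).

x̄ = F·x = [-4, -4]
P̄ = F·P·Fᵀ + Q = [19 21; 21 44]
y = z − H·x̄ = [5, -22]
S = H·P̄·Hᵀ + R = [22 -99; -99 604]
K = P̄·Hᵀ·S⁻¹ = [1675/3487 -27/317; -2265/3487 -113/317]
x' = x̄ + K·y = [961/3487, 2073/3487]
P' = (I − K·H)·P̄ = [5025/3487 -6795/3487; -6795/3487 13300/3487]

x' = [961/3487, 2073/3487]
P' = [5025/3487 -6795/3487; -6795/3487 13300/3487]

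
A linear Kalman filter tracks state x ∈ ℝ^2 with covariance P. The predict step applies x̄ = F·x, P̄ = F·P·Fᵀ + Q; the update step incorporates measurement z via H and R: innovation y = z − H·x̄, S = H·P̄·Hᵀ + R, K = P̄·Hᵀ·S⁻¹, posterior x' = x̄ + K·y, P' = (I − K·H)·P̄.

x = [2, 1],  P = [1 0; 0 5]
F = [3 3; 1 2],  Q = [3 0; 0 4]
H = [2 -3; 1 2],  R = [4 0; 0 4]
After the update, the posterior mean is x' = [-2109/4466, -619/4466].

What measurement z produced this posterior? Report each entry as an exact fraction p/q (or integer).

x̄ = F·x = [9, 4]
P̄ = F·P·Fᵀ + Q = [57 33; 33 25]
S = H·P̄·Hᵀ + R = [61 -3; -3 293]
K = P̄·Hᵀ·S⁻¹ = [1191/4466 1887/4466; -597/4466 1259/4466]
x' − x̄ = [-42303/4466, -18483/4466] = K·y
y = (KᵀK)⁻¹·Kᵀ·(x' − x̄) = [-7, -18]
z = y + H·x̄ = [-7, -18] + [6, 17] = [-1, -1]

z = [-1, -1]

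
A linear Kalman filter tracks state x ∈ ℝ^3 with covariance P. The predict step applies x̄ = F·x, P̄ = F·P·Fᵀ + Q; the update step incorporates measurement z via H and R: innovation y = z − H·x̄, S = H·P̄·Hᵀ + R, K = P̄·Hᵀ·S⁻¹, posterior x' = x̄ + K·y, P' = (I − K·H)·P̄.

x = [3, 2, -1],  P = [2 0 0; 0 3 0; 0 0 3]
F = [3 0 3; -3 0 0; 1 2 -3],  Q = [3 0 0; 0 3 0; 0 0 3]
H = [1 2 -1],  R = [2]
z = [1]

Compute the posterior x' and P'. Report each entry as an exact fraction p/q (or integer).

x' = [1791/172, -429/86, -51/172]
P' = [7167/172 -2043/86 -1071/172; -2043/86 678/43 639/86; -1071/172 639/86 1639/172]

x̄ = F·x = [6, -9, 10]
P̄ = F·P·Fᵀ + Q = [48 -18 -21; -18 21 -6; -21 -6 44]
y = z − H·x̄ = [23]
S = H·P̄·Hᵀ + R = [172]
K = P̄·Hᵀ·S⁻¹ = [33/172; 15/86; -77/172]
x' = x̄ + K·y = [1791/172, -429/86, -51/172]
P' = (I − K·H)·P̄ = [7167/172 -2043/86 -1071/172; -2043/86 678/43 639/86; -1071/172 639/86 1639/172]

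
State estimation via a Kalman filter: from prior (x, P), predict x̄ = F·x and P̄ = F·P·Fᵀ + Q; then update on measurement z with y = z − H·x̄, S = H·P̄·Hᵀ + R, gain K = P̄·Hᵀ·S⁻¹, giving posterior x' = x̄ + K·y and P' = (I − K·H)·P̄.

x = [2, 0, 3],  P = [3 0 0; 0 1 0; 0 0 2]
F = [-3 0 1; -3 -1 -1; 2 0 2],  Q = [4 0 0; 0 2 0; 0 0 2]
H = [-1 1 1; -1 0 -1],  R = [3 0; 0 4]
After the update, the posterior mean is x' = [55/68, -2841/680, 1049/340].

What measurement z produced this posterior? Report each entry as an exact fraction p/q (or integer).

z = [-3, -3]

x̄ = F·x = [-3, -9, 10]
P̄ = F·P·Fᵀ + Q = [33 25 -14; 25 32 -22; -14 -22 22]
S = H·P̄·Hᵀ + R = [24 8; 8 31]
K = P̄·Hᵀ·S⁻¹ = [-53/68 -7/17; -441/680 6/85; 249/340 -38/85]
x' − x̄ = [259/68, 3279/680, -2351/340] = K·y
y = (KᵀK)⁻¹·Kᵀ·(x' − x̄) = [-7, 4]
z = y + H·x̄ = [-7, 4] + [4, -7] = [-3, -3]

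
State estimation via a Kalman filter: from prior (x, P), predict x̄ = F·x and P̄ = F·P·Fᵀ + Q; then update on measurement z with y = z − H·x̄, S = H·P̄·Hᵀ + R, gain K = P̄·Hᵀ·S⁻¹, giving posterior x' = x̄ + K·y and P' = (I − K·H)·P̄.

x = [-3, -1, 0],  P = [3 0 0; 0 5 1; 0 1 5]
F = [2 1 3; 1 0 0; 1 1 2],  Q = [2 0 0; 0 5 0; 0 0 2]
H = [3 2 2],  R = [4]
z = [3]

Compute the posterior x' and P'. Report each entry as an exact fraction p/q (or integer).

x̄ = F·x = [-7, -3, -4]
P̄ = F·P·Fᵀ + Q = [70 6 46; 6 8 3; 46 3 34]
y = z − H·x̄ = [38]
S = H·P̄·Hᵀ + R = [1450]
K = P̄·Hᵀ·S⁻¹ = [157/725; 4/145; 106/725]
x' = x̄ + K·y = [891/725, -283/145, 1128/725]
P' = (I − K·H)·P̄ = [1452/725 -386/145 66/725; -386/145 200/29 -413/145; 66/725 -413/145 2178/725]

x' = [891/725, -283/145, 1128/725]
P' = [1452/725 -386/145 66/725; -386/145 200/29 -413/145; 66/725 -413/145 2178/725]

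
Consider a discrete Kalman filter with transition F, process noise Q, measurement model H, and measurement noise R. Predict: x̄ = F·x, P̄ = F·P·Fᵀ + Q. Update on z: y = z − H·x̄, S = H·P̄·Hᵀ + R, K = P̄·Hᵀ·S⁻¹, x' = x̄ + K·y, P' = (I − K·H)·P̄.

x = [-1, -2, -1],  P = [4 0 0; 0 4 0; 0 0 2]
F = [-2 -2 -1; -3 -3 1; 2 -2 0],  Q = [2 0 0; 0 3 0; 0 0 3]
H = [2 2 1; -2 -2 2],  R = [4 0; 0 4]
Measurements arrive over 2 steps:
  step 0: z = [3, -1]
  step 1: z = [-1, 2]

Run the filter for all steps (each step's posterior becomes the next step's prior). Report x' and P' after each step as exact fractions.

step 0: x̄ = F·x = [7, 8, 2]
step 0: P̄ = F·P·Fᵀ + Q = [36 46 0; 46 77 0; 0 0 35]
step 0: y = z − H·x̄ = [-29, 25]
step 0: S = H·P̄·Hᵀ + R = [859 -750; -750 964]
step 0: K = P̄·Hᵀ·S⁻¹ = [4387/33197 -4469/66394; 13161/66394 -13407/132788; 10780/33197 21595/66394]
step 0: x' = x̄ + K·y = [98587/66394, -36209/132788, 47423/66394]
step 0: P' = (I − K·H)·P̄ = [109166/33197 -101827/33197 2870/33197; -101827/33197 225671/66394 4305/33197; 2870/33197 4305/33197 28770/33197]
step 1: x̄ = F·x = [-104194/33197, -388049/132788, 233383/66394]
step 1: P̄ = F·P·Fᵀ + Q = [197254/33197 88490/33197 17548/33197; 88490/33197 500877/66394 19147/33197; 17548/33197 19147/33197 1802213/33197]
step 1: y = z − H·x̄ = [252524/33197, -1138803/66394]
step 1: S = H·P̄·Hᵀ + R = [4580471/33197 1179126/33197; 1179126/33197 9546770/33197]
step 1: K = P̄·Hᵀ·S⁻¹ = [94223348/637683601 -47466272/637683601; 111580297/637683601 -113002841/1275367202; 206982771/637683601 210293637/637683601]
step 1: x' = x̄ + K·y = [-470578122/637683601, -91238631/1275367202, 209020720/637683601]
step 1: P' = (I − K·H)·P̄ = [1350247566/637683601 -1192972254/637683601 62342768/637683601; -1192972254/637683601 1379413597/637683601 73438502/637683601; 62342768/637683601 73438502/637683601 556368544/637683601]

step 0: x' = [98587/66394, -36209/132788, 47423/66394], P' = [109166/33197 -101827/33197 2870/33197; -101827/33197 225671/66394 4305/33197; 2870/33197 4305/33197 28770/33197]
step 1: x' = [-470578122/637683601, -91238631/1275367202, 209020720/637683601], P' = [1350247566/637683601 -1192972254/637683601 62342768/637683601; -1192972254/637683601 1379413597/637683601 73438502/637683601; 62342768/637683601 73438502/637683601 556368544/637683601]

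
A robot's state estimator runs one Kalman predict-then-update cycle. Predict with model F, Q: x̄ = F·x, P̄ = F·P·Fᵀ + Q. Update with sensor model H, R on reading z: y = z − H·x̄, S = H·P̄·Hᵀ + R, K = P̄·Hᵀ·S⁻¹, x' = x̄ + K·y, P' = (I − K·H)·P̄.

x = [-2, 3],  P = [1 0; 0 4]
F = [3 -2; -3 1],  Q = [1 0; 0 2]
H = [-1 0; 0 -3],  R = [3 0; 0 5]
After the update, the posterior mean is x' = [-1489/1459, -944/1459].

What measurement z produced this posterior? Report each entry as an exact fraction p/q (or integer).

x̄ = F·x = [-12, 9]
P̄ = F·P·Fᵀ + Q = [26 -17; -17 15]
S = H·P̄·Hᵀ + R = [29 -51; -51 140]
K = P̄·Hᵀ·S⁻¹ = [-1039/1459 153/1459; 85/1459 -438/1459]
x' − x̄ = [16019/1459, -14075/1459] = K·y
y = (KᵀK)⁻¹·Kᵀ·(x' − x̄) = [-11, 30]
z = y + H·x̄ = [-11, 30] + [12, -27] = [1, 3]

z = [1, 3]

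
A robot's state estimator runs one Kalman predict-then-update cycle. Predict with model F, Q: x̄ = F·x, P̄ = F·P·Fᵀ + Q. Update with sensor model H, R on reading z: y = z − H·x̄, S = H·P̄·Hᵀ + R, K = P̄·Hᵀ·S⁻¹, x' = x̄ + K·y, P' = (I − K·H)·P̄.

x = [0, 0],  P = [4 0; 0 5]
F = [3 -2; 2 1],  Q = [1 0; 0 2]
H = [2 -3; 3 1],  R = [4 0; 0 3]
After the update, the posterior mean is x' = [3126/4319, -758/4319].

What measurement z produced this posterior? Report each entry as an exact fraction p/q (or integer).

z = [2, 2]

x̄ = F·x = [0, 0]
P̄ = F·P·Fᵀ + Q = [57 14; 14 23]
S = H·P̄·Hᵀ + R = [271 175; 175 623]
K = P̄·Hᵀ·S⁻¹ = [1783/19744 37535/138208; -2637/9872 12395/69104]
x' − x̄ = [3126/4319, -758/4319] = K·y
y = (KᵀK)⁻¹·Kᵀ·(x' − x̄) = [2, 2]
z = y + H·x̄ = [2, 2] + [0, 0] = [2, 2]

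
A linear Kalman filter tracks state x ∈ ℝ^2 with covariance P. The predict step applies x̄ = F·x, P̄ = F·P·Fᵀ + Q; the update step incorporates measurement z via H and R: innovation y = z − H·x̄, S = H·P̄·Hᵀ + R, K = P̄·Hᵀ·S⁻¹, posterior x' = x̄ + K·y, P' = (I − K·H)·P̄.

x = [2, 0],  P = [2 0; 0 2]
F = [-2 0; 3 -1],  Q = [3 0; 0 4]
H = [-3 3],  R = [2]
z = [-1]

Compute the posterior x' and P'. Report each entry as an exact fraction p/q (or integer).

x' = [7/533, -150/533]
P' = [1102/533 1056/533; 1056/533 1128/533]

x̄ = F·x = [-4, 6]
P̄ = F·P·Fᵀ + Q = [11 -12; -12 24]
y = z − H·x̄ = [-31]
S = H·P̄·Hᵀ + R = [533]
K = P̄·Hᵀ·S⁻¹ = [-69/533; 108/533]
x' = x̄ + K·y = [7/533, -150/533]
P' = (I − K·H)·P̄ = [1102/533 1056/533; 1056/533 1128/533]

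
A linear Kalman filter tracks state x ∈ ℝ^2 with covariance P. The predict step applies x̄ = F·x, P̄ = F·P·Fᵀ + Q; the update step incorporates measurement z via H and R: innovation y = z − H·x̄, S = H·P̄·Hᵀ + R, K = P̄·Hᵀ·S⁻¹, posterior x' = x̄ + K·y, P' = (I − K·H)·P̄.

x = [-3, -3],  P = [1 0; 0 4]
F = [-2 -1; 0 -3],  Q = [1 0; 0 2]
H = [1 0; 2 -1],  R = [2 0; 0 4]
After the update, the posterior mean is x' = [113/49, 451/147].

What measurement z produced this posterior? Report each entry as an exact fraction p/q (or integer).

x̄ = F·x = [9, 9]
P̄ = F·P·Fᵀ + Q = [9 12; 12 38]
S = H·P̄·Hᵀ + R = [11 6; 6 30]
K = P̄·Hᵀ·S⁻¹ = [39/49 2/49; 74/49 -113/147]
x' − x̄ = [-328/49, -872/147] = K·y
y = (KᵀK)⁻¹·Kᵀ·(x' − x̄) = [-8, -8]
z = y + H·x̄ = [-8, -8] + [9, 9] = [1, 1]

z = [1, 1]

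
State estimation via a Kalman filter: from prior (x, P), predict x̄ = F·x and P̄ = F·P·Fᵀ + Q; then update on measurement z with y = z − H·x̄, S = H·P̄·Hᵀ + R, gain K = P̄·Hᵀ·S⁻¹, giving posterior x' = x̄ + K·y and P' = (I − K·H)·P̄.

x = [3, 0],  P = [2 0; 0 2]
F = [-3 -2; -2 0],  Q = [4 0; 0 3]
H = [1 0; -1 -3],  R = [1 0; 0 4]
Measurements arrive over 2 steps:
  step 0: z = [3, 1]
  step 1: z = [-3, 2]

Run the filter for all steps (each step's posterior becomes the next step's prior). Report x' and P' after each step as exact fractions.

step 0: x' = [5253/1999, -2436/1999], P' = [1794/1999 -510/1999; -510/1999 974/1999]
step 1: x' = [-660903/249149, -184833/1245745], P' = [208986/249149 -56838/249149; -56838/249149 584502/1245745]

step 0: x̄ = F·x = [-9, -6]
step 0: P̄ = F·P·Fᵀ + Q = [30 12; 12 11]
step 0: y = z − H·x̄ = [12, -26]
step 0: S = H·P̄·Hᵀ + R = [31 -66; -66 205]
step 0: K = P̄·Hᵀ·S⁻¹ = [1794/1999 -66/1999; -510/1999 -603/1999]
step 0: x' = x̄ + K·y = [5253/1999, -2436/1999]
step 0: P' = (I − K·H)·P̄ = [1794/1999 -510/1999; -510/1999 974/1999]
step 1: x̄ = F·x = [-10887/1999, -10506/1999]
step 1: P̄ = F·P·Fᵀ + Q = [21918/1999 8724/1999; 8724/1999 13173/1999]
step 1: y = z − H·x̄ = [4890/1999, -38407/1999]
step 1: S = H·P̄·Hᵀ + R = [23917/1999 -48090/1999; -48090/1999 200815/1999]
step 1: K = P̄·Hᵀ·S⁻¹ = [208986/249149 -9618/249149; -56838/249149 -367329/1245745]
step 1: x' = x̄ + K·y = [-660903/249149, -184833/1245745]
step 1: P' = (I − K·H)·P̄ = [208986/249149 -56838/249149; -56838/249149 584502/1245745]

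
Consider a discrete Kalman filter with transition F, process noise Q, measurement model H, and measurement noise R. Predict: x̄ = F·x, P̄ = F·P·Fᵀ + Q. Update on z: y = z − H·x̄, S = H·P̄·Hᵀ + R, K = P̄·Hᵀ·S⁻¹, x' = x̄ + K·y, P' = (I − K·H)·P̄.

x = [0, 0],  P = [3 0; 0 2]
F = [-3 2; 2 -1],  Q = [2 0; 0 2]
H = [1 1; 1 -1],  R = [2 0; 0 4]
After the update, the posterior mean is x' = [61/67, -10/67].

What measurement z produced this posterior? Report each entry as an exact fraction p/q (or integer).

z = [1, 1]

x̄ = F·x = [0, 0]
P̄ = F·P·Fᵀ + Q = [37 -22; -22 16]
S = H·P̄·Hᵀ + R = [11 21; 21 101]
K = P̄·Hᵀ·S⁻¹ = [138/335 167/335; 96/335 -146/335]
x' − x̄ = [61/67, -10/67] = K·y
y = (KᵀK)⁻¹·Kᵀ·(x' − x̄) = [1, 1]
z = y + H·x̄ = [1, 1] + [0, 0] = [1, 1]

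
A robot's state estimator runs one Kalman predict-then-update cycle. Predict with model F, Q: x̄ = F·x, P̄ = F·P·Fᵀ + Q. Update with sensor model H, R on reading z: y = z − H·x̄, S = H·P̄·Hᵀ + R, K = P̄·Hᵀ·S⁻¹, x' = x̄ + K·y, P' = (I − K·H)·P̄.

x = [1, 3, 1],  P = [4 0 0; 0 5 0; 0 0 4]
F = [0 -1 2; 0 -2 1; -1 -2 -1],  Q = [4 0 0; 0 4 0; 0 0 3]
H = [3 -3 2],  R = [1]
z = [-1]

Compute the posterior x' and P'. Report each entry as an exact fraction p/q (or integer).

x̄ = F·x = [-1, -5, -8]
P̄ = F·P·Fᵀ + Q = [25 18 2; 18 28 16; 2 16 31]
y = z − H·x̄ = [3]
S = H·P̄·Hᵀ + R = [110]
K = P̄·Hᵀ·S⁻¹ = [5/22; 1/55; 2/11]
x' = x̄ + K·y = [-7/22, -272/55, -82/11]
P' = (I − K·H)·P̄ = [425/22 193/11 -28/11; 193/11 1538/55 172/11; -28/11 172/11 301/11]

x' = [-7/22, -272/55, -82/11]
P' = [425/22 193/11 -28/11; 193/11 1538/55 172/11; -28/11 172/11 301/11]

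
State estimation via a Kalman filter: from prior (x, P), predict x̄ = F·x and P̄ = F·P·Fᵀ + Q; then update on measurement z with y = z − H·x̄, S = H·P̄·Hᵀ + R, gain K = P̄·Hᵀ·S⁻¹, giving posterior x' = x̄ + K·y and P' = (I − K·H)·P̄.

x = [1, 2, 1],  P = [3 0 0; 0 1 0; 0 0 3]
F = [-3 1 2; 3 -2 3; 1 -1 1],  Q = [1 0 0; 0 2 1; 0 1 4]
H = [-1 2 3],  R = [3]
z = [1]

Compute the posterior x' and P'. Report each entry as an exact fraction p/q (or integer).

x' = [853/703, 1018/703, -158/703]
P' = [23198/703 6817/703 3113/703; 6817/703 4544/703 -563/703; 3113/703 -563/703 1492/703]

x̄ = F·x = [1, 2, 0]
P̄ = F·P·Fᵀ + Q = [41 -11 -4; -11 60 21; -4 21 11]
y = z − H·x̄ = [-2]
S = H·P̄·Hᵀ + R = [703]
K = P̄·Hᵀ·S⁻¹ = [-75/703; 194/703; 79/703]
x' = x̄ + K·y = [853/703, 1018/703, -158/703]
P' = (I − K·H)·P̄ = [23198/703 6817/703 3113/703; 6817/703 4544/703 -563/703; 3113/703 -563/703 1492/703]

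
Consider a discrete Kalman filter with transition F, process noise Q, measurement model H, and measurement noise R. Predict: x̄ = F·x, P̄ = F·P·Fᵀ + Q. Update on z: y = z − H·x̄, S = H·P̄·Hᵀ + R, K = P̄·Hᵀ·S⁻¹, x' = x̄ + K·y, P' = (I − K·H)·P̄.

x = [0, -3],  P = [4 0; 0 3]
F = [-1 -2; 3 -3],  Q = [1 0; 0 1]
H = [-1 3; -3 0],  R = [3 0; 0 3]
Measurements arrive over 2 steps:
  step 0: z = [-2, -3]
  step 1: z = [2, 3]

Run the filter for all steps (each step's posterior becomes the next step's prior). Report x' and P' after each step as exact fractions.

step 0: x̄ = F·x = [6, 9]
step 0: P̄ = F·P·Fᵀ + Q = [17 6; 6 64]
step 0: y = z − H·x̄ = [-23, 15]
step 0: S = H·P̄·Hᵀ + R = [560 -3; -3 156]
step 0: K = P̄·Hᵀ·S⁻¹ = [1/29117 -9519/29117; 9654/29117 -3174/29117]
step 0: x' = x̄ + K·y = [31894/29117, -7599/29117]
step 0: P' = (I − K·H)·P̄ = [9519/29117 3174/29117; 3174/29117 10712/29117]
step 1: x̄ = F·x = [-16696/29117, 118479/29117]
step 1: P̄ = F·P·Fᵀ + Q = [94180/29117 26193/29117; 26193/29117 154064/29117]
step 1: y = z − H·x̄ = [-313899/29117, 37263/29117]
step 1: S = H·P̄·Hᵀ + R = [1410949/29117 46803/29117; 46803/29117 934971/29117]
step 1: K = P̄·Hᵀ·S⁻¹ = [-15601/15077170 -4555407/15077170; 2354433/7538585 -751434/7538585]
step 1: x' = x̄ + K·y = [-7153543/7538585, 4331118/7538585]
step 1: P' = (I − K·H)·P̄ = [4555407/15077170 751434/7538585; 751434/7538585 2604911/7538585]

step 0: x' = [31894/29117, -7599/29117], P' = [9519/29117 3174/29117; 3174/29117 10712/29117]
step 1: x' = [-7153543/7538585, 4331118/7538585], P' = [4555407/15077170 751434/7538585; 751434/7538585 2604911/7538585]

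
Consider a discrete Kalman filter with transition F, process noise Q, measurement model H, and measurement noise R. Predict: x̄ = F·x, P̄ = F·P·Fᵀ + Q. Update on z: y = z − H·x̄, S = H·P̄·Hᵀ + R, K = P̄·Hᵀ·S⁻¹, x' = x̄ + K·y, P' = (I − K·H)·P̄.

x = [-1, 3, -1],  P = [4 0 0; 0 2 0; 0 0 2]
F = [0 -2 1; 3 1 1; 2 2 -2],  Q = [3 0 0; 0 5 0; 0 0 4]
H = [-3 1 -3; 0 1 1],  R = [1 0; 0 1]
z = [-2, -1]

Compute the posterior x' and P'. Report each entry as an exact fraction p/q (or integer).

x' = [-72953/13309, -70285/13309, 58086/13309]
P' = [132863/13309 97525/13309 -99816/13309; 97525/13309 79758/13309 -71616/13309; -99816/13309 -71616/13309 76644/13309]

x̄ = F·x = [-7, -1, 6]
P̄ = F·P·Fᵀ + Q = [13 -2 -12; -2 45 24; -12 24 36]
y = z − H·x̄ = [-4, -6]
S = H·P̄·Hᵀ + R = [139 -69; -69 130]
K = P̄·Hᵀ·S⁻¹ = [-1616/13309 -2291/13309; 2031/13309 8142/13309; -2100/13309 5028/13309]
x' = x̄ + K·y = [-72953/13309, -70285/13309, 58086/13309]
P' = (I − K·H)·P̄ = [132863/13309 97525/13309 -99816/13309; 97525/13309 79758/13309 -71616/13309; -99816/13309 -71616/13309 76644/13309]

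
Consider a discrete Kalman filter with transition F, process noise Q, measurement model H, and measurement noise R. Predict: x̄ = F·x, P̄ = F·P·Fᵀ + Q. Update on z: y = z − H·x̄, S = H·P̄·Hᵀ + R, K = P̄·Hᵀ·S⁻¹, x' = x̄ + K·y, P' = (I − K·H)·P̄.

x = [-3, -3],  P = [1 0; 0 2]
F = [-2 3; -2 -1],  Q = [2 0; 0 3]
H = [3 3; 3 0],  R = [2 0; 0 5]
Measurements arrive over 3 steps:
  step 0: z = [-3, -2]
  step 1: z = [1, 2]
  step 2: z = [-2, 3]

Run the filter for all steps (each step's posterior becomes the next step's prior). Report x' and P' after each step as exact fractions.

step 0: x̄ = F·x = [-3, 9]
step 0: P̄ = F·P·Fᵀ + Q = [24 -2; -2 9]
step 0: y = z − H·x̄ = [-21, 7]
step 0: S = H·P̄·Hᵀ + R = [263 198; 198 221]
step 0: K = P̄·Hᵀ·S⁻¹ = [330/18919 5868/18919; 5829/18919 -5736/18919]
step 0: x' = x̄ + K·y = [-22611/18919, 7710/18919]
step 0: P' = (I − K·H)·P̄ = [9780/18919 -9560/18919; -9560/18919 13446/18919]
step 1: x̄ = F·x = [68352/18919, 37512/18919]
step 1: P̄ = F·P·Fᵀ + Q = [312692/18919 37022/18919; 37022/18919 71083/18919]
step 1: y = z − H·x̄ = [-298673/18919, -167218/18919]
step 1: S = H·P̄·Hᵀ + R = [4158209/18919 3147426/18919; 3147426/18919 2908823/18919]
step 1: K = P̄·Hᵀ·S⁻¹ = [5245710/115714549 31641168/115714549; 31386591/115714549 -29542884/115714549]
step 1: x' = x̄ + K·y = [55584126/115714549, -4944297/115714549]
step 1: P' = (I − K·H)·P̄ = [52735280/115714549 -49238140/115714549; -49238140/115714549 70162534/115714549]
step 2: x̄ = F·x = [-126001143/115714549, -106223955/115714549]
step 2: P̄ = F·P·Fᵀ + Q = [1664690704/115714549 197406078/115714549; 197406078/115714549 431294741/115714549]
step 2: y = z − H·x̄ = [465246196/115714549, 725147076/115714549]
step 2: S = H·P̄·Hᵀ + R = [22648607507/115714549 16758871038/115714549; 16758871038/115714549 15560789081/115714549]
step 2: K = P̄·Hᵀ·S⁻¹ = [27931451730/618508619227 168421860564/618508619227; 167864228625/618508619227 -157249279872/618508619227]
step 2: x' = x̄ + K·y = [494257886367/618508619227, -878291401593/618508619227]
step 2: P' = (I − K·H)·P̄ = [280703100940/618508619227 -262082133120/618508619227; -262082133120/618508619227 373991618870/618508619227]

step 0: x' = [-22611/18919, 7710/18919], P' = [9780/18919 -9560/18919; -9560/18919 13446/18919]
step 1: x' = [55584126/115714549, -4944297/115714549], P' = [52735280/115714549 -49238140/115714549; -49238140/115714549 70162534/115714549]
step 2: x' = [494257886367/618508619227, -878291401593/618508619227], P' = [280703100940/618508619227 -262082133120/618508619227; -262082133120/618508619227 373991618870/618508619227]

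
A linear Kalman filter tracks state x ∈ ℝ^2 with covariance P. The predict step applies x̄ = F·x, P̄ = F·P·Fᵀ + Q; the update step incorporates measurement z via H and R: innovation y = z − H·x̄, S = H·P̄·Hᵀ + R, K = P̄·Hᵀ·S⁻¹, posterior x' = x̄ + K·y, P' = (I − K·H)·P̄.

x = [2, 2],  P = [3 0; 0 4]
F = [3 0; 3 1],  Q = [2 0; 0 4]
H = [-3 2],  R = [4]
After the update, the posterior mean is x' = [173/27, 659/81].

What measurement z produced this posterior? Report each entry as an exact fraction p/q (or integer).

z = [-3]

x̄ = F·x = [6, 8]
P̄ = F·P·Fᵀ + Q = [29 27; 27 35]
S = H·P̄·Hᵀ + R = [81]
K = P̄·Hᵀ·S⁻¹ = [-11/27; -11/81]
x' − x̄ = [11/27, 11/81] = K·y
y = (KᵀK)⁻¹·Kᵀ·(x' − x̄) = [-1]
z = y + H·x̄ = [-1] + [-2] = [-3]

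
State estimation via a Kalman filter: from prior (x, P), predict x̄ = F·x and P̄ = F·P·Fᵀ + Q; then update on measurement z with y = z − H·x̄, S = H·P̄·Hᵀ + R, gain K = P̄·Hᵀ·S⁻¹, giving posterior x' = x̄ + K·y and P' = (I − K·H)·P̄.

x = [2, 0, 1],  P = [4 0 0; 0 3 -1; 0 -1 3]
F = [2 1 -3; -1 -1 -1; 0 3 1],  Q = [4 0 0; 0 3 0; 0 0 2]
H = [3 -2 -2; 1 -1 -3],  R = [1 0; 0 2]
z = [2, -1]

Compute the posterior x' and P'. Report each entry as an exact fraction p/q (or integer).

x' = [-33433/70519, -200019/70519, 79027/70519]
P' = [209208/70519 331328/70519 -30864/70519; 331328/70519 592892/70519 -93002/70519; -30864/70519 -93002/70519 41362/70519]

x̄ = F·x = [1, -3, 1]
P̄ = F·P·Fᵀ + Q = [56 -4 8; -4 11 -8; 8 -8 26]
y = z − H·x̄ = [-5, -2]
S = H·P̄·Hᵀ + R = [541 214; 214 215]
K = P̄·Hᵀ·S⁻¹ = [26696/70519 -14764/70519; -5796/70519 8721/70519; 10688/70519 -30974/70519]
x' = x̄ + K·y = [-33433/70519, -200019/70519, 79027/70519]
P' = (I − K·H)·P̄ = [209208/70519 331328/70519 -30864/70519; 331328/70519 592892/70519 -93002/70519; -30864/70519 -93002/70519 41362/70519]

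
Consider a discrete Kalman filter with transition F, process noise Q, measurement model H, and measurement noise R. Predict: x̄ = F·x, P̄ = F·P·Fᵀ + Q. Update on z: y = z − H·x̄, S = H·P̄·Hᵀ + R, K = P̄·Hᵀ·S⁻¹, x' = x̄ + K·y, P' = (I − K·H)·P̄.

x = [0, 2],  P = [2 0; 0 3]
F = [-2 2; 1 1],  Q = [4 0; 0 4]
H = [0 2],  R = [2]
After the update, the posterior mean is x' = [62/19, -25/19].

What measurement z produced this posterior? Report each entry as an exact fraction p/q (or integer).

x̄ = F·x = [4, 2]
P̄ = F·P·Fᵀ + Q = [24 2; 2 9]
S = H·P̄·Hᵀ + R = [38]
K = P̄·Hᵀ·S⁻¹ = [2/19; 9/19]
x' − x̄ = [-14/19, -63/19] = K·y
y = (KᵀK)⁻¹·Kᵀ·(x' − x̄) = [-7]
z = y + H·x̄ = [-7] + [4] = [-3]

z = [-3]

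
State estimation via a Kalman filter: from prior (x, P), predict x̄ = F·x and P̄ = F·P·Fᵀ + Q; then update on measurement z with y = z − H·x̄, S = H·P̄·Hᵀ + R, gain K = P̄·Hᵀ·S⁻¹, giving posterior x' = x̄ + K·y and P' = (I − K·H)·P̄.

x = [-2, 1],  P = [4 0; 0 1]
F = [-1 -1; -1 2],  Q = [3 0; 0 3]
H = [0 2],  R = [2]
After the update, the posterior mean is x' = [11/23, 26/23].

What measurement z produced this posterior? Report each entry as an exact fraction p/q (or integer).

z = [2]

x̄ = F·x = [1, 4]
P̄ = F·P·Fᵀ + Q = [8 2; 2 11]
S = H·P̄·Hᵀ + R = [46]
K = P̄·Hᵀ·S⁻¹ = [2/23; 11/23]
x' − x̄ = [-12/23, -66/23] = K·y
y = (KᵀK)⁻¹·Kᵀ·(x' − x̄) = [-6]
z = y + H·x̄ = [-6] + [8] = [2]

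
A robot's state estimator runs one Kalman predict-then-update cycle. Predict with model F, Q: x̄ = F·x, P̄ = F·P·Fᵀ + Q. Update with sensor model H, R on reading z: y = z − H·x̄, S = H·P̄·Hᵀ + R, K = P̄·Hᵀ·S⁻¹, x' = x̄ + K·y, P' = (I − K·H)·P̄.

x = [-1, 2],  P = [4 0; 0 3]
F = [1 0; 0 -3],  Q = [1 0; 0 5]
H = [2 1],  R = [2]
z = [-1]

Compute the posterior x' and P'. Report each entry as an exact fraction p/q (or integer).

x' = [8/27, -50/27]
P' = [85/27 -160/27; -160/27 352/27]

x̄ = F·x = [-1, -6]
P̄ = F·P·Fᵀ + Q = [5 0; 0 32]
y = z − H·x̄ = [7]
S = H·P̄·Hᵀ + R = [54]
K = P̄·Hᵀ·S⁻¹ = [5/27; 16/27]
x' = x̄ + K·y = [8/27, -50/27]
P' = (I − K·H)·P̄ = [85/27 -160/27; -160/27 352/27]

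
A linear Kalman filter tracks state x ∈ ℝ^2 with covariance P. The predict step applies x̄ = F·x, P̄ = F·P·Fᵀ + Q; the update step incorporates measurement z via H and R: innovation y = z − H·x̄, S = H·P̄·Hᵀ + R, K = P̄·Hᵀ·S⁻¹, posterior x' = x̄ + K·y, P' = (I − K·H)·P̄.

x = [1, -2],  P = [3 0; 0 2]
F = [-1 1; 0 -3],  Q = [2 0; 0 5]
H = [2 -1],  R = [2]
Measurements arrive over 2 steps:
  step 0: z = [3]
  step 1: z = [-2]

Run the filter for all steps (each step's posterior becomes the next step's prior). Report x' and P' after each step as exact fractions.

step 0: x̄ = F·x = [-3, 6]
step 0: P̄ = F·P·Fᵀ + Q = [7 -6; -6 23]
step 0: y = z − H·x̄ = [15]
step 0: S = H·P̄·Hᵀ + R = [77]
step 0: K = P̄·Hᵀ·S⁻¹ = [20/77; -5/11]
step 0: x' = x̄ + K·y = [69/77, -9/11]
step 0: P' = (I − K·H)·P̄ = [139/77 34/11; 34/11 78/11]
step 1: x̄ = F·x = [-12/7, 27/11]
step 1: P̄ = F·P·Fᵀ + Q = [33/7 -12; -12 757/11]
step 1: y = z − H·x̄ = [299/77]
step 1: S = H·P̄·Hᵀ + R = [10601/77]
step 1: K = P̄·Hᵀ·S⁻¹ = [1650/10601; -7147/10601]
step 1: x' = x̄ + K·y = [-11766/10601, -1732/10601]
step 1: P' = (I − K·H)·P̄ = [14619/10601 25938/10601; 25938/10601 66170/10601]

step 0: x' = [69/77, -9/11], P' = [139/77 34/11; 34/11 78/11]
step 1: x' = [-11766/10601, -1732/10601], P' = [14619/10601 25938/10601; 25938/10601 66170/10601]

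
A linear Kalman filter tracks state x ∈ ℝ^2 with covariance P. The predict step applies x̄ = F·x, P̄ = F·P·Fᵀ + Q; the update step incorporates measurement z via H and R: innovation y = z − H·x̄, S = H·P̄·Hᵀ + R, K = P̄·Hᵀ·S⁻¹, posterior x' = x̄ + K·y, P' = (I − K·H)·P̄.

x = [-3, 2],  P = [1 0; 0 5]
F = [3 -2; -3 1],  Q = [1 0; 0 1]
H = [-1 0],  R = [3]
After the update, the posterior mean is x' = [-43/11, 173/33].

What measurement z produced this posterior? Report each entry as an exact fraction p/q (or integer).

x̄ = F·x = [-13, 11]
P̄ = F·P·Fᵀ + Q = [30 -19; -19 15]
S = H·P̄·Hᵀ + R = [33]
K = P̄·Hᵀ·S⁻¹ = [-10/11; 19/33]
x' − x̄ = [100/11, -190/33] = K·y
y = (KᵀK)⁻¹·Kᵀ·(x' − x̄) = [-10]
z = y + H·x̄ = [-10] + [13] = [3]

z = [3]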